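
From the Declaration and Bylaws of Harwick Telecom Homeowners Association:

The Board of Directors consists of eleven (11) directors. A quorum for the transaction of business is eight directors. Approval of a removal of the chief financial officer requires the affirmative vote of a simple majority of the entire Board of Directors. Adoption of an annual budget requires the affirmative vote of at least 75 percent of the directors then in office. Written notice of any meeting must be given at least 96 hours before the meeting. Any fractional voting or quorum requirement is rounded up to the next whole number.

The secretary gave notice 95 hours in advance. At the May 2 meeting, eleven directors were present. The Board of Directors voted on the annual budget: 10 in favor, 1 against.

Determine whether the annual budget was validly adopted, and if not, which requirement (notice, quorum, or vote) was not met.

Notice: 95 hours given; 96 required (95 < 96). Not satisfied.
Quorum: 11 present; quorum is 8. Satisfied.
Vote: the annual budget requires three-fourths of the directors then in office (11). 3/4 of 11 = 8.25, rounded up to 9, so 9 affirmative votes are needed; 10 voted in favor. Satisfied.

Invalid — notice requirement not satisfied.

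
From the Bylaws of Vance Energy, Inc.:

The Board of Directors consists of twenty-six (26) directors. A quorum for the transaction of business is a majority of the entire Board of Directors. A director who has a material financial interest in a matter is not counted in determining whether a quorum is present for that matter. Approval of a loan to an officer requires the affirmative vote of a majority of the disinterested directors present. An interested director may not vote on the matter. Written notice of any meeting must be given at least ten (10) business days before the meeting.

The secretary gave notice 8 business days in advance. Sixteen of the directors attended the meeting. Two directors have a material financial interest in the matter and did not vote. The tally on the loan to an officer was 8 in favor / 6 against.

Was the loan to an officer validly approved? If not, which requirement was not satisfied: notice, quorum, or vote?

Notice: 8 business days given; 10 required (8 < 10). Not satisfied.
Quorum: 16 present, but the 2 interested directors do not count, leaving 14. Quorum is 14. Satisfied.
Vote: the loan to an officer requires a majority of the disinterested directors present (16 − 2 = 14). A majority of 14 is 8, so 8 affirmative votes are needed; 8 voted in favor. Satisfied.

Invalid — notice requirement not satisfied.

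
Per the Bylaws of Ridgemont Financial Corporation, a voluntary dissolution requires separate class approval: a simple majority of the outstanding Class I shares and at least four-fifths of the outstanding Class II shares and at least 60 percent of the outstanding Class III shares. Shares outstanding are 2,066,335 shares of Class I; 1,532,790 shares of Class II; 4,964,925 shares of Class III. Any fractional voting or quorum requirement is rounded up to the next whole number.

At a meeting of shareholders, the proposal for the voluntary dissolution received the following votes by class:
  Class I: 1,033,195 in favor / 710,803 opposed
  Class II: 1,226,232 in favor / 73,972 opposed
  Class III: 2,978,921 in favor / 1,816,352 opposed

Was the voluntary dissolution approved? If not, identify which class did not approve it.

Class I: a majority of 2066335 is 1033168; 1,033,168 required, 1,033,195 in favor — approved.
Class II: 4/5 of 1532790 = 1226232; 1,226,232 required, 1,226,232 in favor — approved.
Class III: 3/5 of 4964925 = 2978955; 2,978,955 required, 2,978,921 in favor — not approved.

Not approved — the Class III shares did not give the required vote.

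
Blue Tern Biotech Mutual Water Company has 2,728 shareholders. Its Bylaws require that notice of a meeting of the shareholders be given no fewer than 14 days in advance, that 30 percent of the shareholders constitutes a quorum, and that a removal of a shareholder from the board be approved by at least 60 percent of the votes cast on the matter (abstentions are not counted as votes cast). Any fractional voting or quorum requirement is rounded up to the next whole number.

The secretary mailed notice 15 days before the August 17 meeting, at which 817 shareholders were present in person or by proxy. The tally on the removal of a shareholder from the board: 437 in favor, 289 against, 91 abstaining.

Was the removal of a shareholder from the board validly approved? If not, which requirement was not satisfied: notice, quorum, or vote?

Notice: 15 days given; 14 required. Satisfied.
Quorum: 30% of 2,728 = 818.40, rounded up to 819; 817 present. Not satisfied.
Vote: requires three-fifths of the votes cast (817 − 91 abstaining = 726); 3/5 of 726 = 435.60, rounded up to 436, so 436 needed; 437 in favor. Satisfied.

Invalid — quorum requirement not satisfied.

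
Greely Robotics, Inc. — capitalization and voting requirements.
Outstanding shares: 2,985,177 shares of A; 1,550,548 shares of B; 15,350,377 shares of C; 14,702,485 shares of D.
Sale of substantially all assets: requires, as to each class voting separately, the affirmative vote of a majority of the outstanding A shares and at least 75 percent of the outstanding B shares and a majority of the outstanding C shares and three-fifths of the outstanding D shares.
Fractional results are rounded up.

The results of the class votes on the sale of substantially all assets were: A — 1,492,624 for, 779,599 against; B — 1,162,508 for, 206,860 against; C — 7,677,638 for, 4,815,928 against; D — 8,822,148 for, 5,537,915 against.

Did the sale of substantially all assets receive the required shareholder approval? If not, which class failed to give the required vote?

A: a majority of 2985177 is 1492589; 1,492,589 required, 1,492,624 in favor — approved.
B: 3/4 of 1550548 = 1162911; 1,162,911 required, 1,162,508 in favor — not approved.
C: a majority of 15350377 is 7675189; 7,675,189 required, 7,677,638 in favor — approved.
D: 3/5 of 14702485 = 8821491; 8,821,491 required, 8,822,148 in favor — approved.

Not approved — the B shares did not give the required vote.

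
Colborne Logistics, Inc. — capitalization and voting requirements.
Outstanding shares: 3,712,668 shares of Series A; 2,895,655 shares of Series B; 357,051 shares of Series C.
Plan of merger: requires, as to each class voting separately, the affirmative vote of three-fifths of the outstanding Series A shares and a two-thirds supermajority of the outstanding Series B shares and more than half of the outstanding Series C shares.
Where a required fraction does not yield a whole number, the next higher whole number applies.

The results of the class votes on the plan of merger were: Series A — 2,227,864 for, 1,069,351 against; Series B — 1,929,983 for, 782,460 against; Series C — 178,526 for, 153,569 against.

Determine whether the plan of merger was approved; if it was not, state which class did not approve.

Not approved — the Series B shares did not give the required vote.

Series A: 3/5 of 3712668 = 2227600.80, rounded up to 2227601; 2,227,601 required, 2,227,864 in favor — approved.
Series B: 2/3 of 2895655 = 1930436.67, rounded up to 1930437; 1,930,437 required, 1,929,983 in favor — not approved.
Series C: a majority of 357051 is 178526; 178,526 required, 178,526 in favor — approved.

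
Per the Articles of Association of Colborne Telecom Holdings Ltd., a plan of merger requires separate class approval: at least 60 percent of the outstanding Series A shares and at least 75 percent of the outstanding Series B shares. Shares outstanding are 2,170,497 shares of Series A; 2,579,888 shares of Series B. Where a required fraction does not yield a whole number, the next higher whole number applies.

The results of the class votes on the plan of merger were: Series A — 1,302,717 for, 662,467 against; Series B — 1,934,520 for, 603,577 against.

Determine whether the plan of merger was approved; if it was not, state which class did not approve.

Not approved — the Series B shares did not give the required vote.

Series A: 3/5 of 2170497 = 1302298.20, rounded up to 1302299; 1,302,299 required, 1,302,717 in favor — approved.
Series B: 3/4 of 2579888 = 1934916; 1,934,916 required, 1,934,520 in favor — not approved.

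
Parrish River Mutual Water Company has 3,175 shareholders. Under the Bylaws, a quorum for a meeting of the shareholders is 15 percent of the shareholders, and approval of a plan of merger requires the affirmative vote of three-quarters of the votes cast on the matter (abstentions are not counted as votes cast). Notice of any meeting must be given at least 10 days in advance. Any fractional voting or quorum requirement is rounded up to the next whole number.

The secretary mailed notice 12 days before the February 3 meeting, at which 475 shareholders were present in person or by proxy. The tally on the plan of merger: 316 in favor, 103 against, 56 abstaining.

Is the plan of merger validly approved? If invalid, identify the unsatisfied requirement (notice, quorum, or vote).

Invalid — quorum requirement not satisfied.

Notice: 12 days given; 10 required. Satisfied.
Quorum: 15% of 3,175 = 476.25, rounded up to 477; 475 present. Not satisfied.
Vote: requires three-fourths of the votes cast (475 − 56 abstaining = 419); 3/4 of 419 = 314.25, rounded up to 315, so 315 needed; 316 in favor. Satisfied.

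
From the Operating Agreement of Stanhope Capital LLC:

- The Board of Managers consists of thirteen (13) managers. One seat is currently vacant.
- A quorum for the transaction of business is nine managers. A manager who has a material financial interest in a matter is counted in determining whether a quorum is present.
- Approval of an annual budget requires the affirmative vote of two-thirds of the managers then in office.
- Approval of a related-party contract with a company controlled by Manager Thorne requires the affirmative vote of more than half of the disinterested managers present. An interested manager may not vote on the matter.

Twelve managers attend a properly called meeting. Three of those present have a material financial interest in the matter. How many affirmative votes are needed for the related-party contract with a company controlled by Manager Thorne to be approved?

5

The related-party contract with a company controlled by Manager Thorne requires a majority of the disinterested managers present (12 − 3 = 9).
A majority of 9 is 5.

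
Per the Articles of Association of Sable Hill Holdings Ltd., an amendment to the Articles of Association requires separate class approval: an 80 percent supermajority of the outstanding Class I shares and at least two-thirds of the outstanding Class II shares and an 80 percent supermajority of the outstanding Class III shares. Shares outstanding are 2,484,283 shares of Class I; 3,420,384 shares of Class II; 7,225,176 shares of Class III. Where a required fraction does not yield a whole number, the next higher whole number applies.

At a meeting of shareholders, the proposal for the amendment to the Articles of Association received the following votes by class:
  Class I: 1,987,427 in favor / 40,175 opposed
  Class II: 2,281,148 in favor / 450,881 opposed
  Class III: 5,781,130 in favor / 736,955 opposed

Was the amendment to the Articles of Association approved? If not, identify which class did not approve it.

Class I: 4/5 of 2484283 = 1987426.40, rounded up to 1987427; 1,987,427 required, 1,987,427 in favor — approved.
Class II: 2/3 of 3420384 = 2280256; 2,280,256 required, 2,281,148 in favor — approved.
Class III: 4/5 of 7225176 = 5780140.80, rounded up to 5780141; 5,780,141 required, 5,781,130 in favor — approved.

Approved — every class gave the required vote.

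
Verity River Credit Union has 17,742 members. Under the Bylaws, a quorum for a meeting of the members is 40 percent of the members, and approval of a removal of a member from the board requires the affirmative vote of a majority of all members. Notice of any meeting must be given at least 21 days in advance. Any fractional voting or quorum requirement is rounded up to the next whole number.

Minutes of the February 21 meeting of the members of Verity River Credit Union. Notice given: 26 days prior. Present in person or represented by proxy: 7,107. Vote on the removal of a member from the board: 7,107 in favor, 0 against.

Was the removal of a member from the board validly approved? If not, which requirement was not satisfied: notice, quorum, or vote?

Invalid — vote requirement not satisfied.

Notice: 26 days given; 21 required. Satisfied.
Quorum: 40% of 17,742 = 7,096.80, rounded up to 7,097; 7,107 present. Satisfied.
Vote: requires a majority of all members (17,742); a majority of 17742 is 8872, so 8,872 needed; 7,107 in favor. Not satisfied.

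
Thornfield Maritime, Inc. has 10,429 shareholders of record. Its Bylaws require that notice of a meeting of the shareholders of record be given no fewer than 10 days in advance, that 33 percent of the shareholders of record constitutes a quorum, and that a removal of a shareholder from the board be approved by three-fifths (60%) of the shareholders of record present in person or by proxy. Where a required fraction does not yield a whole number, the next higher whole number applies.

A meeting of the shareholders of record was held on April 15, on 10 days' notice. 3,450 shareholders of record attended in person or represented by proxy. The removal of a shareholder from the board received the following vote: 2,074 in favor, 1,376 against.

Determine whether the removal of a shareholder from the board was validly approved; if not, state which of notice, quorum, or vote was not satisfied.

Notice: 10 days given; 10 required. Satisfied.
Quorum: 33% of 10,429 = 3,441.57, rounded up to 3,442; 3,450 present. Satisfied.
Vote: requires three-fifths of those present (3,450); 3/5 of 3450 = 2070, so 2,070 needed; 2,074 in favor. Satisfied.

Valid — all requirements satisfied.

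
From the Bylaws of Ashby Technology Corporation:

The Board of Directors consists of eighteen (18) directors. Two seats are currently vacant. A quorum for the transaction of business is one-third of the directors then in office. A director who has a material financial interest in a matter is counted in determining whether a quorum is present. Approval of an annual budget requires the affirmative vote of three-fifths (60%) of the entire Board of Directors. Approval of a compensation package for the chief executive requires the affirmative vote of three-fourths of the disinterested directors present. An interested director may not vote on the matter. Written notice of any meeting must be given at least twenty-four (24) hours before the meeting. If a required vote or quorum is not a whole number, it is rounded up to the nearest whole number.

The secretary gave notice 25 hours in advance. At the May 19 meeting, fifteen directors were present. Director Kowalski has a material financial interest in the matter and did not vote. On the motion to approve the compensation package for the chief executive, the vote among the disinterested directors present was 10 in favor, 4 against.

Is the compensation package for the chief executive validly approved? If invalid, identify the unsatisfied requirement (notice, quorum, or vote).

Notice: 25 hours given; 24 required (25 ≥ 24). Satisfied.
Quorum: 15 present (interested directors count toward quorum); quorum is 6. Satisfied.
Vote: the compensation package for the chief executive requires three-fourths of the disinterested directors present (15 − 1 = 14). 3/4 of 14 = 10.50, rounded up to 11, so 11 affirmative votes are needed; 10 voted in favor. Not satisfied.

Invalid — vote requirement not satisfied.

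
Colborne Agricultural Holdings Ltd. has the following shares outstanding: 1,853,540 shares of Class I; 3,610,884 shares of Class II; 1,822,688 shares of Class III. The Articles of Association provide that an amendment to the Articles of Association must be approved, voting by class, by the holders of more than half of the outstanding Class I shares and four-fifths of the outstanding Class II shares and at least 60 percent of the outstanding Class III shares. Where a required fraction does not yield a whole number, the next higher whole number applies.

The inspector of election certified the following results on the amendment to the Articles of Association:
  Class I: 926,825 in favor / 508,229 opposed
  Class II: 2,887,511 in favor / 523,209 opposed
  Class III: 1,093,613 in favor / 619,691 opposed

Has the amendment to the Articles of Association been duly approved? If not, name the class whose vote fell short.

Class I: a majority of 1853540 is 926771; 926,771 required, 926,825 in favor — approved.
Class II: 4/5 of 3610884 = 2888707.20, rounded up to 2888708; 2,888,708 required, 2,887,511 in favor — not approved.
Class III: 3/5 of 1822688 = 1093612.80, rounded up to 1093613; 1,093,613 required, 1,093,613 in favor — approved.

Not approved — the Class II shares did not give the required vote.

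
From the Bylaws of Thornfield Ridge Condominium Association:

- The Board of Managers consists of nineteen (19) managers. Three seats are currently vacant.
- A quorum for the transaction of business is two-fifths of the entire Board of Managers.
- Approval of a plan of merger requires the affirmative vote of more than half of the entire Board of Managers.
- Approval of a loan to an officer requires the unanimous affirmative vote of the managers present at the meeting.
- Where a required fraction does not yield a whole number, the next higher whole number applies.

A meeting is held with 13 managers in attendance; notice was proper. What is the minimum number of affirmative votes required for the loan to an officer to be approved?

The loan to an officer requires the unanimous vote of the managers present (13).
Unanimous means all 13.

13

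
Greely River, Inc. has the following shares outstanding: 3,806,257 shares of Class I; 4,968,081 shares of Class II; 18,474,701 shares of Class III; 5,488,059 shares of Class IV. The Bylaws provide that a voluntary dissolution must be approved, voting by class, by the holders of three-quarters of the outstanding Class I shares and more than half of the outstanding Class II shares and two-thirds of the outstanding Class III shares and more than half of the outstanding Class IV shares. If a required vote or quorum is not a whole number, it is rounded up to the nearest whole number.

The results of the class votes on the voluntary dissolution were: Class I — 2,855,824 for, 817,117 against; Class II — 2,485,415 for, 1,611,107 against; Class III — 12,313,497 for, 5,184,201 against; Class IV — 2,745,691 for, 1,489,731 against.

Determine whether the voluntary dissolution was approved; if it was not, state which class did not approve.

Not approved — the Class III shares did not give the required vote.

Class I: 3/4 of 3806257 = 2854692.75, rounded up to 2854693; 2,854,693 required, 2,855,824 in favor — approved.
Class II: a majority of 4968081 is 2484041; 2,484,041 required, 2,485,415 in favor — approved.
Class III: 2/3 of 18474701 = 12316467.33, rounded up to 12316468; 12,316,468 required, 12,313,497 in favor — not approved.
Class IV: a majority of 5488059 is 2744030; 2,744,030 required, 2,745,691 in favor — approved.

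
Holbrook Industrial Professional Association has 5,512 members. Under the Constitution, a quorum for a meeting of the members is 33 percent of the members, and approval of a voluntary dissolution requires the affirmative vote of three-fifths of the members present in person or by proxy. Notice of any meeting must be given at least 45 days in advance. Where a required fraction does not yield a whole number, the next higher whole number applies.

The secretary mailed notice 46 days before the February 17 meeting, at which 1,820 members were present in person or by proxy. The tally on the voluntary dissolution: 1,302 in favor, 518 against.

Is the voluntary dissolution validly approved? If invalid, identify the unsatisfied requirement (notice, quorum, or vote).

Notice: 46 days given; 45 required. Satisfied.
Quorum: 33% of 5,512 = 1,818.96, rounded up to 1,819; 1,820 present. Satisfied.
Vote: requires three-fifths of those present (1,820); 3/5 of 1820 = 1092, so 1,092 needed; 1,302 in favor. Satisfied.

Valid — all requirements satisfied.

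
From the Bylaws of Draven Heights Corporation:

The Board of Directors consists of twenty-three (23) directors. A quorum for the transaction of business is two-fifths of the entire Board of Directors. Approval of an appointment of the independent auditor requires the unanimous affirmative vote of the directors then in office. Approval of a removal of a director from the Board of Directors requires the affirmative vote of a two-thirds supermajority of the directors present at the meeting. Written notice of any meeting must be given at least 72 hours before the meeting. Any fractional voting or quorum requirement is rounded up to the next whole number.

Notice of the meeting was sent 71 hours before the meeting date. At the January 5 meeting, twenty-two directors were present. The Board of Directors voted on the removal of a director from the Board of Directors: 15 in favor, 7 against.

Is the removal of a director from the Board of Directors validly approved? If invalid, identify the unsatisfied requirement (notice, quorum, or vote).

Invalid — notice requirement not satisfied.

Notice: 71 hours given; 72 required (71 < 72). Not satisfied.
Quorum: 22 present; quorum is 10. Satisfied.
Vote: the removal of a director from the Board of Directors requires two-thirds of the directors present (22). 2/3 of 22 = 14.67, rounded up to 15, so 15 affirmative votes are needed; 15 voted in favor. Satisfied.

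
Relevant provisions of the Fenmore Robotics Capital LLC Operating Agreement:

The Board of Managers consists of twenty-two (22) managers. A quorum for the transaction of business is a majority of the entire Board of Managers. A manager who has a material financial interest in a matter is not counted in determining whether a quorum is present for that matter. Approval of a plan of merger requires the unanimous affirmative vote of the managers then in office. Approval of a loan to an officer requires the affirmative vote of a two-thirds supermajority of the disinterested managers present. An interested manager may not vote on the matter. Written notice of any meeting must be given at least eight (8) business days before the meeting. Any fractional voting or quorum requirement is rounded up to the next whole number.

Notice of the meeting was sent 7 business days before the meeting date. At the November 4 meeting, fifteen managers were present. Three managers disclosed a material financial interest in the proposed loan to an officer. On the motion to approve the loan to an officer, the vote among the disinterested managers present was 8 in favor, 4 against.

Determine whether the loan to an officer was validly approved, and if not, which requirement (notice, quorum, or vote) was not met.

Invalid — notice requirement not satisfied.

Notice: 7 business days given; 8 required (7 < 8). Not satisfied.
Quorum: 15 present, but the 3 interested managers do not count, leaving 12. Quorum is 12. Satisfied.
Vote: the loan to an officer requires two-thirds of the disinterested managers present (15 − 3 = 12). 2/3 of 12 = 8, so 8 affirmative votes are needed; 8 voted in favor. Satisfied.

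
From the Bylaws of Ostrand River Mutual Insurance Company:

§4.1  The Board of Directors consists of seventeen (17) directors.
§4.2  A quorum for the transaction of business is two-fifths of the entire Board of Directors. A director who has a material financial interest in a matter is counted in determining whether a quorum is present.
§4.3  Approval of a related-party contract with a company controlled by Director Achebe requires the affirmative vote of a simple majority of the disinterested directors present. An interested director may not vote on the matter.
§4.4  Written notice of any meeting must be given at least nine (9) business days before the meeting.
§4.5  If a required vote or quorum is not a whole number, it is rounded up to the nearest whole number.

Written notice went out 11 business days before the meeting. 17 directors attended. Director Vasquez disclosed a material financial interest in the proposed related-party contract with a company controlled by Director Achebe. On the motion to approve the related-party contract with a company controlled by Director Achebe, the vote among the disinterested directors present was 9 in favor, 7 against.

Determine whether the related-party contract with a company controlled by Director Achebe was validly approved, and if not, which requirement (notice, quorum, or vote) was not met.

Valid — all requirements satisfied.

Notice: 11 business days given; 9 required (11 ≥ 9). Satisfied.
Quorum: 17 present (interested directors count toward quorum); quorum is 7. Satisfied.
Vote: the related-party contract with a company controlled by Director Achebe requires a majority of the disinterested directors present (17 − 1 = 16). A majority of 16 is 9, so 9 affirmative votes are needed; 9 voted in favor. Satisfied.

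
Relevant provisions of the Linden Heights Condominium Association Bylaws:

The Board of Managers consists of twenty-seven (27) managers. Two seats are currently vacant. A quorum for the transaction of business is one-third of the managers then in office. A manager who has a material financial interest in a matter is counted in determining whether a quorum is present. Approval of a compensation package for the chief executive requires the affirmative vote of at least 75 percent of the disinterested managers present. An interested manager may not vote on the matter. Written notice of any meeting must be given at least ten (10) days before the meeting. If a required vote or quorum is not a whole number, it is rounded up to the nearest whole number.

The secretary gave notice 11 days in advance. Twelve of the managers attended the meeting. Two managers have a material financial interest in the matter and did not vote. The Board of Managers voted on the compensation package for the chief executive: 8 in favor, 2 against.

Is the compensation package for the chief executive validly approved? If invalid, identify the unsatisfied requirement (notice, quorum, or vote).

Valid — all requirements satisfied.

Notice: 11 days given; 10 required (11 ≥ 10). Satisfied.
Quorum: 12 present (interested managers count toward quorum); quorum is 9. Satisfied.
Vote: the compensation package for the chief executive requires three-fourths of the disinterested managers present (12 − 2 = 10). 3/4 of 10 = 7.50, rounded up to 8, so 8 affirmative votes are needed; 8 voted in favor. Satisfied.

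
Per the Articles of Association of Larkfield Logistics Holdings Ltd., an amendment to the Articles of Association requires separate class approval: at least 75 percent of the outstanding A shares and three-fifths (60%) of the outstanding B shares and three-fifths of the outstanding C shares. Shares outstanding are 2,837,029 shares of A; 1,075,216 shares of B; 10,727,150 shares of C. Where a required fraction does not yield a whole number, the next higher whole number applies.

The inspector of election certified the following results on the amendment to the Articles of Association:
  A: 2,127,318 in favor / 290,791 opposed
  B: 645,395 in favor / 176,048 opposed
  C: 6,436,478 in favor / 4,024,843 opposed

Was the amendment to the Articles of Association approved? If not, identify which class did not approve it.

A: 3/4 of 2837029 = 2127771.75, rounded up to 2127772; 2,127,772 required, 2,127,318 in favor — not approved.
B: 3/5 of 1075216 = 645129.60, rounded up to 645130; 645,130 required, 645,395 in favor — approved.
C: 3/5 of 10727150 = 6436290; 6,436,290 required, 6,436,478 in favor — approved.

Not approved — the A shares did not give the required vote.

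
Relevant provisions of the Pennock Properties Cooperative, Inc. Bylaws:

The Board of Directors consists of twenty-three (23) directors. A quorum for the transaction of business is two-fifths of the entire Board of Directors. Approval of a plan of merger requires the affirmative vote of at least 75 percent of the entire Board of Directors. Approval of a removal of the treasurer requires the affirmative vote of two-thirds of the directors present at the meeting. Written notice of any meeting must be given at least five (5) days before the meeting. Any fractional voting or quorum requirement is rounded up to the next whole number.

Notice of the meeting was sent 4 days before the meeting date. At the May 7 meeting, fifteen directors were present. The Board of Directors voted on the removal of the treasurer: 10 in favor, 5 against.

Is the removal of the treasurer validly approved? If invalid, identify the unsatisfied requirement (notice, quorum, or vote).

Invalid — notice requirement not satisfied.

Notice: 4 days given; 5 required (4 < 5). Not satisfied.
Quorum: 15 present; quorum is 10. Satisfied.
Vote: the removal of the treasurer requires two-thirds of the directors present (15). 2/3 of 15 = 10, so 10 affirmative votes are needed; 10 voted in favor. Satisfied.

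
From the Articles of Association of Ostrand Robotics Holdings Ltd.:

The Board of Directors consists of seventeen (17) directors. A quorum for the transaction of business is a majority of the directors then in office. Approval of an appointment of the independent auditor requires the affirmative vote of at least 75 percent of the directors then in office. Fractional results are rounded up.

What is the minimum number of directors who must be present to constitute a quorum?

A majority of 17 is 9.

9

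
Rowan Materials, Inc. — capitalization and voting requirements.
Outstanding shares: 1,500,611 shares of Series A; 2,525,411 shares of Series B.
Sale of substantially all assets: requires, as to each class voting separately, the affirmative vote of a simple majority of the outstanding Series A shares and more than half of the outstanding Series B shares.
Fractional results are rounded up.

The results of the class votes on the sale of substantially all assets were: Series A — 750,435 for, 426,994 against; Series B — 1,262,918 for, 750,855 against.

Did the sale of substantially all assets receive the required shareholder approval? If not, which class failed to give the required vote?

Series A: a majority of 1500611 is 750306; 750,306 required, 750,435 in favor — approved.
Series B: a majority of 2525411 is 1262706; 1,262,706 required, 1,262,918 in favor — approved.

Approved — every class gave the required vote.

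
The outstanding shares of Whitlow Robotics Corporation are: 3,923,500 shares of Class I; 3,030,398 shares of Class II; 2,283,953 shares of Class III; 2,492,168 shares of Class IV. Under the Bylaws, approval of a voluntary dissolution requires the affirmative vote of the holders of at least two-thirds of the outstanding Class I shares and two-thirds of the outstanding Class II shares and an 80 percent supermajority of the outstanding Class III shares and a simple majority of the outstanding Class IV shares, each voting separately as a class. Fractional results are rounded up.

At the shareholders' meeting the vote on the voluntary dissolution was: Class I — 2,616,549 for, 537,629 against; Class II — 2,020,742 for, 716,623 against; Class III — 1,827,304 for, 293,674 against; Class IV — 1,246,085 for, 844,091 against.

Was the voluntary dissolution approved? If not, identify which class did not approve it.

Approved — every class gave the required vote.

Class I: 2/3 of 3923500 = 2615666.67, rounded up to 2615667; 2,615,667 required, 2,616,549 in favor — approved.
Class II: 2/3 of 3030398 = 2020265.33, rounded up to 2020266; 2,020,266 required, 2,020,742 in favor — approved.
Class III: 4/5 of 2283953 = 1827162.40, rounded up to 1827163; 1,827,163 required, 1,827,304 in favor — approved.
Class IV: a majority of 2492168 is 1246085; 1,246,085 required, 1,246,085 in favor — approved.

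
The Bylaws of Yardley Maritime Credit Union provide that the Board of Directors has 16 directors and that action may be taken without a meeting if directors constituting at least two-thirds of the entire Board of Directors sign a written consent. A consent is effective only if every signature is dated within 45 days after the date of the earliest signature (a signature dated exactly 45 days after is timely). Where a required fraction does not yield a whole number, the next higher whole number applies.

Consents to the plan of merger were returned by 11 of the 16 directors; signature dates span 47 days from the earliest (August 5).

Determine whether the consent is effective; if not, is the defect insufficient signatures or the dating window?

Not effective — dating-window requirement not satisfied.

Signatures required: at least two-thirds of 16 — 2/3 of 16 = 10.67, rounded up to 11, so 11 needed; 11 signed. Sufficient.
Dating window: the latest signature is 47 days after the earliest; the limit is 45 days. Outside the window.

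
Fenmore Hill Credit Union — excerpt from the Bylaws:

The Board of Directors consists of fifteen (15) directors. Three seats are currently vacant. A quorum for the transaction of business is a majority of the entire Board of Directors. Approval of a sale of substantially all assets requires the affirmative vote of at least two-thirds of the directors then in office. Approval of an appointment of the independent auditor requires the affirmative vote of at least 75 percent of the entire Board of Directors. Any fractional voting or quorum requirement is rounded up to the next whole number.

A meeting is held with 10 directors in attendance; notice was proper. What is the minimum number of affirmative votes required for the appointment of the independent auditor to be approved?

The appointment of the independent auditor requires three-fourths of the entire Board of Directors (15).
3/4 of 15 = 11.25, rounded up to 12.
(Only 10 can vote, so the appointment of the independent auditor cannot pass at this meeting, but the required vote is still 12.)

12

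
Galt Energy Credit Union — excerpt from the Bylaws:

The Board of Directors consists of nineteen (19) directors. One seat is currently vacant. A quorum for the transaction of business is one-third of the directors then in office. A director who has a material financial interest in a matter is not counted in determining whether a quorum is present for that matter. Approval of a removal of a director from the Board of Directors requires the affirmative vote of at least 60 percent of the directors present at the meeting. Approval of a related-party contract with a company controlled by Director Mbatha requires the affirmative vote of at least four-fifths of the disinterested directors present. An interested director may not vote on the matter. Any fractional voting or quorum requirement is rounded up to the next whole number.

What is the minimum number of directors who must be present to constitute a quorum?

1/3 of 18 = 6.

6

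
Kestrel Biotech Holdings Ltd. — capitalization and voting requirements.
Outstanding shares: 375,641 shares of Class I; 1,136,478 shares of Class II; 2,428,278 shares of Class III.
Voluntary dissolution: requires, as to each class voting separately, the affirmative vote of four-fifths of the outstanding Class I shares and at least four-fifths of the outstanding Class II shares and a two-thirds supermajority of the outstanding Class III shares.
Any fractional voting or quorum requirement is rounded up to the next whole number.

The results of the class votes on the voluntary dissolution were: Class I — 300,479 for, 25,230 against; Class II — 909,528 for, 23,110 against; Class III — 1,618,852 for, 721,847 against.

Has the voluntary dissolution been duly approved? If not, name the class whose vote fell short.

Class I: 4/5 of 375641 = 300512.80, rounded up to 300513; 300,513 required, 300,479 in favor — not approved.
Class II: 4/5 of 1136478 = 909182.40, rounded up to 909183; 909,183 required, 909,528 in favor — approved.
Class III: 2/3 of 2428278 = 1618852; 1,618,852 required, 1,618,852 in favor — approved.

Not approved — the Class I shares did not give the required vote.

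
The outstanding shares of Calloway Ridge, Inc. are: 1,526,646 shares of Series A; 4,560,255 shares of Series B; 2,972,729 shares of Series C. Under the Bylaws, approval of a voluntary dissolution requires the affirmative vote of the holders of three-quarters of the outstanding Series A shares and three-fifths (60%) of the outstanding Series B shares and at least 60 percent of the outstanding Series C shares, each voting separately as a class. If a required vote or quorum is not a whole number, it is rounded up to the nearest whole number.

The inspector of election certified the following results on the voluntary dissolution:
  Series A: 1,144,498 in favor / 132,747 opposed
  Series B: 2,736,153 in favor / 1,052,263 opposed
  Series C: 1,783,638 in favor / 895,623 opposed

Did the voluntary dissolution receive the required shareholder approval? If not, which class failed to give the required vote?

Series A: 3/4 of 1526646 = 1144984.50, rounded up to 1144985; 1,144,985 required, 1,144,498 in favor — not approved.
Series B: 3/5 of 4560255 = 2736153; 2,736,153 required, 2,736,153 in favor — approved.
Series C: 3/5 of 2972729 = 1783637.40, rounded up to 1783638; 1,783,638 required, 1,783,638 in favor — approved.

Not approved — the Series A shares did not give the required vote.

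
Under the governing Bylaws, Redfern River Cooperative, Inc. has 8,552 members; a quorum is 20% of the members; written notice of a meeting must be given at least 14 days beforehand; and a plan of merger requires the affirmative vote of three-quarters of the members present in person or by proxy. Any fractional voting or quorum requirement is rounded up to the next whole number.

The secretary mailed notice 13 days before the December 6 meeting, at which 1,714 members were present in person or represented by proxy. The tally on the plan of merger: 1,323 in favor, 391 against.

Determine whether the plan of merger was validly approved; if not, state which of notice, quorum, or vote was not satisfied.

Invalid — notice requirement not satisfied.

Notice: 13 days given; 14 required. Not satisfied.
Quorum: 20% of 8,552 = 1,710.40, rounded up to 1,711; 1,714 present. Satisfied.
Vote: requires three-fourths of those present (1,714); 3/4 of 1714 = 1285.50, rounded up to 1286, so 1,286 needed; 1,323 in favor. Satisfied.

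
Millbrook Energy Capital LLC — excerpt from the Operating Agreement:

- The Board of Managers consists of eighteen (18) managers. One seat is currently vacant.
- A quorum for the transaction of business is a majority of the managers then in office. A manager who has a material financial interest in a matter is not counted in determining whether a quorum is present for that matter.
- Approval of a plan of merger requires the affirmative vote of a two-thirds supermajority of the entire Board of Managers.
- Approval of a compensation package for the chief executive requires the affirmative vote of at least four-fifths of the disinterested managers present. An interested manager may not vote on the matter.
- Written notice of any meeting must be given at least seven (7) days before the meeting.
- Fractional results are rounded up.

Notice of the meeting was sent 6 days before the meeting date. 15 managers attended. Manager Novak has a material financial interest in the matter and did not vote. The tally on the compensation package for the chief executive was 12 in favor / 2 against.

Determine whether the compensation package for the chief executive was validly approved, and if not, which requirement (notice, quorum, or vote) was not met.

Notice: 6 days given; 7 required (6 < 7). Not satisfied.
Quorum: 15 present, but the 1 interested manager does not count, leaving 14. Quorum is 9. Satisfied.
Vote: the compensation package for the chief executive requires four-fifths of the disinterested managers present (15 − 1 = 14). 4/5 of 14 = 11.20, rounded up to 12, so 12 affirmative votes are needed; 12 voted in favor. Satisfied.

Invalid — notice requirement not satisfied.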